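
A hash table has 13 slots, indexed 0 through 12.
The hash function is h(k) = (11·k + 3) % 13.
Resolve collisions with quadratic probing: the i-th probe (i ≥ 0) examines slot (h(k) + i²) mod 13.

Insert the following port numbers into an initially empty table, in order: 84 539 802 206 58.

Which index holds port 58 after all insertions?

8

84: h=4 → slot 4
539: h=4, probe 4,5 → slot 5
802: h=11 → slot 11
206: h=7 → slot 7
58: h=4, probe 4,5,8 → slot 8
Table: [-, -, -, -, 84, 539, -, 206, 58, -, -, 802, -]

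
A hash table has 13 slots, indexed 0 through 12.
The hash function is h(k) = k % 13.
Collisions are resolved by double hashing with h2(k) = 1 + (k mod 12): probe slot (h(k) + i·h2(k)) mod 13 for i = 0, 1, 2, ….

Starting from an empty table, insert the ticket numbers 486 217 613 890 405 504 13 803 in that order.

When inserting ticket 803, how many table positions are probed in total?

486: h=5 -> slot 5
217: h=9 -> slot 9
613: h=2 -> slot 2
890: h=6 -> slot 6
405: h=2, h2=10, probe 2,12 -> slot 12
504: h=10 -> slot 10
13: h=0 -> slot 0
803: h=10, h2=12, probe 10,9,8 -> slot 8
Table: [13, _, 613, _, _, 486, 890, _, 803, 217, 504, _, 405]

3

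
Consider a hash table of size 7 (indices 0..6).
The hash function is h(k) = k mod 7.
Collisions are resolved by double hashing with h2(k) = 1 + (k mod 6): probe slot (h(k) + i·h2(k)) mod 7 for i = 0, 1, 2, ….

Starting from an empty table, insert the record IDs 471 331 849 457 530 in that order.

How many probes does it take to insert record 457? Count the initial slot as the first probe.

471 hashes to 2; slot 2 is free -> place at 2.
331 hashes to 2, h2=2; 2 taken -> place at 4.
849 hashes to 2, h2=4; 2 taken -> place at 6.
457 hashes to 2, h2=2; 2,4,6 taken -> place at 1.
530 hashes to 5; slot 5 is free -> place at 5.
Table: [—, 457, 471, —, 331, 530, 849]

4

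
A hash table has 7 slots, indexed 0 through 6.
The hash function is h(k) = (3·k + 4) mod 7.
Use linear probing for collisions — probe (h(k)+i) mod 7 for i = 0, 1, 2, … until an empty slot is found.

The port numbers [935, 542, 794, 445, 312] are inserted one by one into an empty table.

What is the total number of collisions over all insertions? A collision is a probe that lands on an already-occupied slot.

4

Insert 935: h=2, slot 2 empty -> index 2.
Insert 542: h=6, slot 6 empty -> index 6.
Insert 794: h=6, slot 6 occupied -> index 0.
Insert 445: h=2, slot 2 occupied -> index 3.
Insert 312: h=2, slots 2,3 occupied -> index 4.
Table: [794, ., 935, 445, 312, ., 542]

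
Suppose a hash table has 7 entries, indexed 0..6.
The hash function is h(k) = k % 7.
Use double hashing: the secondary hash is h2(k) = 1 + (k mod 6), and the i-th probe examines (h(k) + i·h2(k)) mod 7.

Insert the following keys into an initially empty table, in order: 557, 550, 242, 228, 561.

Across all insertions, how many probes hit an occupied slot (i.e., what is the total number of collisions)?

3

Insert 557: h=4, slot 4 empty -> index 4.
Insert 550: h=4, h2=5, slot 4 occupied -> index 2.
Insert 242: h=4, h2=3, slot 4 occupied -> index 0.
Insert 228: h=4, h2=1, slot 4 occupied -> index 5.
Insert 561: h=1, slot 1 empty -> index 1.
Table: [242, 561, 550, -, 557, 228, -]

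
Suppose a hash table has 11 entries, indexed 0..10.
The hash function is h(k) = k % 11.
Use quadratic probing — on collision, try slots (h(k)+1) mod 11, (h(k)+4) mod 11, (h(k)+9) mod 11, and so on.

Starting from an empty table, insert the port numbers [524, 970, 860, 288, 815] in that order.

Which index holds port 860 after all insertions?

Insert 524: h=7, slot 7 empty => index 7.
Insert 970: h=2, slot 2 empty => index 2.
Insert 860: h=2, slot 2 occupied => index 3.
Insert 288: h=2, slots 2,3 occupied => index 6.
Insert 815: h=1, slot 1 empty => index 1.
Table: [—, 815, 970, 860, —, —, 288, 524, —, —, —]

3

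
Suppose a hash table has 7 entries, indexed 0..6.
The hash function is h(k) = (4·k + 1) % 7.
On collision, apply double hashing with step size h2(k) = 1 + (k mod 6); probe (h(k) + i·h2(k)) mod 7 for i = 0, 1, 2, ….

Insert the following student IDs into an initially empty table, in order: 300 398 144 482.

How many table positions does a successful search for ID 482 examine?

4

300: h=4 => slot 4
398: h=4, h2=3, probe 4,0 => slot 0
144: h=3 => slot 3
482: h=4, h2=3, probe 4,0,3,6 => slot 6
Table: [398, _, _, 144, 300, _, 482]
Lookup 482: h=4, h2=3, probe 4,0,3,6 → found at 6.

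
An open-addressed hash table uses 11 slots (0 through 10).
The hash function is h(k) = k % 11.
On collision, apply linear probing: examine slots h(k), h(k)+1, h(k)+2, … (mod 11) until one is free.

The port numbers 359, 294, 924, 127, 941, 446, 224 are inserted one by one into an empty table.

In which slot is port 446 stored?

359 hashes to 7; slot 7 is free → place at 7.
294 hashes to 8; slot 8 is free → place at 8.
924 hashes to 0; slot 0 is free → place at 0.
127 hashes to 6; slot 6 is free → place at 6.
941 hashes to 6; 6,7,8 taken → place at 9.
446 hashes to 6; 6,7,8,9 taken → place at 10.
224 hashes to 4; slot 4 is free → place at 4.
Table: [924, —, —, —, 224, —, 127, 359, 294, 941, 446]

10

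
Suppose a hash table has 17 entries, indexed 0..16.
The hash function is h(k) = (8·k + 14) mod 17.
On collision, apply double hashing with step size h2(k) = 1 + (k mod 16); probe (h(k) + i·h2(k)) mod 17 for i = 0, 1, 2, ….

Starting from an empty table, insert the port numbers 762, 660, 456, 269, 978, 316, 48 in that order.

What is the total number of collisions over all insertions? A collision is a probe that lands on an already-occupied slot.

4

762 hashes to 7; slot 7 is free -> place at 7.
660 hashes to 7, h2=5; 7 taken -> place at 12.
456 hashes to 7, h2=9; 7 taken -> place at 16.
269 hashes to 7, h2=14; 7 taken -> place at 4.
978 hashes to 1; slot 1 is free -> place at 1.
316 hashes to 9; slot 9 is free -> place at 9.
48 hashes to 7, h2=1; 7 taken -> place at 8.
Table: [-, 978, -, -, 269, -, -, 762, 48, 316, -, -, 660, -, -, -, 456]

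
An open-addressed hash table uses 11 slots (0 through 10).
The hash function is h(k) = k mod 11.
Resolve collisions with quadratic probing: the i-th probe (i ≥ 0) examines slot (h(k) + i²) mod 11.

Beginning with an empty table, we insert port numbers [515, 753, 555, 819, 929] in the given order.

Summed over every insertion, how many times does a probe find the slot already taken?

515 hashes to 9; slot 9 is free => place at 9.
753 hashes to 5; slot 5 is free => place at 5.
555 hashes to 5; 5 taken => place at 6.
819 hashes to 5; 5,6,9 taken => place at 3.
929 hashes to 5; 5,6,9,3 taken => place at 10.
Table: [∅, ∅, ∅, 819, ∅, 753, 555, ∅, ∅, 515, 929]

8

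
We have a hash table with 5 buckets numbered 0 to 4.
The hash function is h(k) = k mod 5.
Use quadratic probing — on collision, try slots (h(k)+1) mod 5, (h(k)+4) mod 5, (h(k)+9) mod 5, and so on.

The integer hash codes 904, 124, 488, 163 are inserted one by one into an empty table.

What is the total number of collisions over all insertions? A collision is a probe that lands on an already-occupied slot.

904: h=4 → slot 4
124: h=4, probe 4,0 → slot 0
488: h=3 → slot 3
163: h=3, probe 3,4,2 → slot 2
Table: [124, —, 163, 488, 904]

3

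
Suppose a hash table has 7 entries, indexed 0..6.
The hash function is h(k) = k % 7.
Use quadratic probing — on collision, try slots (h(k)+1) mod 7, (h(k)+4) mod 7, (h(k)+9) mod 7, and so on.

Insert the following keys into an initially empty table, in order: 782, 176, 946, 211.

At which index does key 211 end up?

Insert 782: h=5, slot 5 empty -> index 5.
Insert 176: h=1, slot 1 empty -> index 1.
Insert 946: h=1, slot 1 occupied -> index 2.
Insert 211: h=1, slots 1,2,5 occupied -> index 3.
Table: [—, 176, 946, 211, —, 782, —]

3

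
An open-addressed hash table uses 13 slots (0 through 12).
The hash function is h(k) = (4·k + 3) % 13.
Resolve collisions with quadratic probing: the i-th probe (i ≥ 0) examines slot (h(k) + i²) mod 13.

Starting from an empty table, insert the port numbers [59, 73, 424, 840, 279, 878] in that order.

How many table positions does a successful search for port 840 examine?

59 hashes to 5; slot 5 is free => place at 5.
73 hashes to 9; slot 9 is free => place at 9.
424 hashes to 9; 9 taken => place at 10.
840 hashes to 9; 9,10 taken => place at 0.
279 hashes to 1; slot 1 is free => place at 1.
878 hashes to 5; 5 taken => place at 6.
Table: [840, 279, ∅, ∅, ∅, 59, 878, ∅, ∅, 73, 424, ∅, ∅]
Lookup 840: h=9, probe 9,10,0 → found at 0.

3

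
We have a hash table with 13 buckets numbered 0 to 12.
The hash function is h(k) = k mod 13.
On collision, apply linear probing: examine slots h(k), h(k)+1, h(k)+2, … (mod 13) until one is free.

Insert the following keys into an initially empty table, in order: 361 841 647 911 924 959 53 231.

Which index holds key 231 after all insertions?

0

361 hashes to 10; slot 10 is free => place at 10.
841 hashes to 9; slot 9 is free => place at 9.
647 hashes to 10; 10 taken => place at 11.
911 hashes to 1; slot 1 is free => place at 1.
924 hashes to 1; 1 taken => place at 2.
959 hashes to 10; 10,11 taken => place at 12.
53 hashes to 1; 1,2 taken => place at 3.
231 hashes to 10; 10,11,12 taken => place at 0.
Table: [231, 911, 924, 53, —, —, —, —, —, 841, 361, 647, 959]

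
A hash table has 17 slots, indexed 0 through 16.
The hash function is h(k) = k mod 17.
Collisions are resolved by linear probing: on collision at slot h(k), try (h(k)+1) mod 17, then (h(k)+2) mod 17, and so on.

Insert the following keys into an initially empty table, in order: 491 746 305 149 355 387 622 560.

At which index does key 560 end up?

2

Insert 491: h=15, slot 15 empty → index 15.
Insert 746: h=15, slot 15 occupied → index 16.
Insert 305: h=16, slot 16 occupied → index 0.
Insert 149: h=13, slot 13 empty → index 13.
Insert 355: h=15, slots 15,16,0 occupied → index 1.
Insert 387: h=13, slot 13 occupied → index 14.
Insert 622: h=10, slot 10 empty → index 10.
Insert 560: h=16, slots 16,0,1 occupied → index 2.
Table: [305, 355, 560, _, _, _, _, _, _, _, 622, _, _, 149, 387, 491, 746]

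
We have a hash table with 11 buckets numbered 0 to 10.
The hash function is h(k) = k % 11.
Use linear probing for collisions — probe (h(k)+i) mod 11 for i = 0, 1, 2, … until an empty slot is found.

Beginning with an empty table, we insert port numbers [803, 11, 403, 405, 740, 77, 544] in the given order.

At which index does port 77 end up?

2

Insert 803: h=0, slot 0 empty → index 0.
Insert 11: h=0, slot 0 occupied → index 1.
Insert 403: h=7, slot 7 empty → index 7.
Insert 405: h=9, slot 9 empty → index 9.
Insert 740: h=3, slot 3 empty → index 3.
Insert 77: h=0, slots 0,1 occupied → index 2.
Insert 544: h=5, slot 5 empty → index 5.
Table: [803, 11, 77, 740, ., 544, ., 403, ., 405, .]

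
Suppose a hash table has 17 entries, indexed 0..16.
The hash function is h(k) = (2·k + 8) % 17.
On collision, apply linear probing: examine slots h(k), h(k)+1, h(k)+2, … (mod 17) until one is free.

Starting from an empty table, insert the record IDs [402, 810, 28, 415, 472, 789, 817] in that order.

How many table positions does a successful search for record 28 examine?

Insert 402: h=13, slot 13 empty => index 13.
Insert 810: h=13, slot 13 occupied => index 14.
Insert 28: h=13, slots 13,14 occupied => index 15.
Insert 415: h=5, slot 5 empty => index 5.
Insert 472: h=0, slot 0 empty => index 0.
Insert 789: h=5, slot 5 occupied => index 6.
Insert 817: h=10, slot 10 empty => index 10.
Table: [472, —, —, —, —, 415, 789, —, —, —, 817, —, —, 402, 810, 28, —]
Lookup 28: h=13, probe 13,14,15 → found at 15.

3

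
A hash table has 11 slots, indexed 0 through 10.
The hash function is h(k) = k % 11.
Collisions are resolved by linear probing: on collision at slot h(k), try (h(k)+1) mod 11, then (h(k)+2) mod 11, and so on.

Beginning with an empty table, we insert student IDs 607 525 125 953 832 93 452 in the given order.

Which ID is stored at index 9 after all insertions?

832

607 hashes to 2; slot 2 is free => place at 2.
525 hashes to 8; slot 8 is free => place at 8.
125 hashes to 4; slot 4 is free => place at 4.
953 hashes to 7; slot 7 is free => place at 7.
832 hashes to 7; 7,8 taken => place at 9.
93 hashes to 5; slot 5 is free => place at 5.
452 hashes to 1; slot 1 is free => place at 1.
Table: [—, 452, 607, —, 125, 93, —, 953, 525, 832, —]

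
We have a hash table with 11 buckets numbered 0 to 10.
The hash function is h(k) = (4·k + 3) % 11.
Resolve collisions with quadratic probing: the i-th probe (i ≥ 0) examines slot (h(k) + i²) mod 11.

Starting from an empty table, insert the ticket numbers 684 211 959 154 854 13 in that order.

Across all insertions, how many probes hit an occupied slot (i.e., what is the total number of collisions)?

7

Insert 684: h=0, slot 0 empty → index 0.
Insert 211: h=0, slot 0 occupied → index 1.
Insert 959: h=0, slots 0,1 occupied → index 4.
Insert 154: h=3, slot 3 empty → index 3.
Insert 854: h=9, slot 9 empty → index 9.
Insert 13: h=0, slots 0,1,4,9 occupied → index 5.
Table: [684, 211, _, 154, 959, 13, _, _, _, 854, _]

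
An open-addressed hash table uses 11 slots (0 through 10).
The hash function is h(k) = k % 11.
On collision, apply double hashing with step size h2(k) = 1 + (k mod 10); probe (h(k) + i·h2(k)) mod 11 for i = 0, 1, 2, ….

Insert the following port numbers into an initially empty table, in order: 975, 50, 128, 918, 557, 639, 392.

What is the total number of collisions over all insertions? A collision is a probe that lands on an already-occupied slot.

4

Insert 975: h=7, slot 7 empty => index 7.
Insert 50: h=6, slot 6 empty => index 6.
Insert 128: h=7, h2=9, slot 7 occupied => index 5.
Insert 918: h=5, h2=9, slot 5 occupied => index 3.
Insert 557: h=7, h2=8, slot 7 occupied => index 4.
Insert 639: h=1, slot 1 empty => index 1.
Insert 392: h=7, h2=3, slot 7 occupied => index 10.
Table: [., 639, ., 918, 557, 128, 50, 975, ., ., 392]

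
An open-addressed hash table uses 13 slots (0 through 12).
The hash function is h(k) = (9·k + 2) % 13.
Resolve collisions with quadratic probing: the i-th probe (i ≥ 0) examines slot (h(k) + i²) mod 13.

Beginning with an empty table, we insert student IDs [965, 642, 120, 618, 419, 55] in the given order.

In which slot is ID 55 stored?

12

965: h=3 → slot 3
642: h=8 → slot 8
120: h=3, probe 3,4 → slot 4
618: h=0 → slot 0
419: h=3, probe 3,4,7 → slot 7
55: h=3, probe 3,4,7,12 → slot 12
Table: [618, ∅, ∅, 965, 120, ∅, ∅, 419, 642, ∅, ∅, ∅, 55]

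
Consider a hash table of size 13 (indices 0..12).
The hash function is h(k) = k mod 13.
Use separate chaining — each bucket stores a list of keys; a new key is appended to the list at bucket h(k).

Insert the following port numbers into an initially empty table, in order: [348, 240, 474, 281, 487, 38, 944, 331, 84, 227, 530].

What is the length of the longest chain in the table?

348 → bucket 10
240 → bucket 6
474 → bucket 6 (collision)
281 → bucket 8
487 → bucket 6 (collision)
38 → bucket 12
944 → bucket 8 (collision)
331 → bucket 6 (collision)
84 → bucket 6 (collision)
227 → bucket 6 (collision)
530 → bucket 10 (collision)
Final buckets:
0: -
1: -
2: -
3: -
4: -
5: -
6: 240 -> 474 -> 487 -> 331 -> 84 -> 227
7: -
8: 281 -> 944
9: -
10: 348 -> 530
11: -
12: 38

6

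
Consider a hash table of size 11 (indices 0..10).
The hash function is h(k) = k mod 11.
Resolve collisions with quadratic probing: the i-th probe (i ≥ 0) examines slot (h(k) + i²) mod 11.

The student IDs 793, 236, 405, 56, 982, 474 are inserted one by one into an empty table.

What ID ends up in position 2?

793: h=1 -> slot 1
236: h=5 -> slot 5
405: h=9 -> slot 9
56: h=1, probe 1,2 -> slot 2
982: h=3 -> slot 3
474: h=1, probe 1,2,5,10 -> slot 10
Table: [-, 793, 56, 982, -, 236, -, -, -, 405, 474]

56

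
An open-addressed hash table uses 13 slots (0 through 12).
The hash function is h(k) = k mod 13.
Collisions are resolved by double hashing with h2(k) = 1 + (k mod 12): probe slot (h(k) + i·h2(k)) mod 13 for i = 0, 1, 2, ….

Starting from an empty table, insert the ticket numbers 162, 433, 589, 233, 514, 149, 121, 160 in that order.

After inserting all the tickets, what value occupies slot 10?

121

162 hashes to 6; slot 6 is free → place at 6.
433 hashes to 4; slot 4 is free → place at 4.
589 hashes to 4, h2=2; 4,6 taken → place at 8.
233 hashes to 12; slot 12 is free → place at 12.
514 hashes to 7; slot 7 is free → place at 7.
149 hashes to 6, h2=6; 6,12 taken → place at 5.
121 hashes to 4, h2=2; 4,6,8 taken → place at 10.
160 hashes to 4, h2=5; 4 taken → place at 9.
Table: [., ., ., ., 433, 149, 162, 514, 589, 160, 121, ., 233]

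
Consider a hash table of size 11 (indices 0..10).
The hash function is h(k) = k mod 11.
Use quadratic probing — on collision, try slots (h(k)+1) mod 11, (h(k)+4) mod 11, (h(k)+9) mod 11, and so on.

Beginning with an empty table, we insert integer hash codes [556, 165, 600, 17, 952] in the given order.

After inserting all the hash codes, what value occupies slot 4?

556: h=6 => slot 6
165: h=0 => slot 0
600: h=6, probe 6,7 => slot 7
17: h=6, probe 6,7,10 => slot 10
952: h=6, probe 6,7,10,4 => slot 4
Table: [165, —, —, —, 952, —, 556, 600, —, —, 17]

952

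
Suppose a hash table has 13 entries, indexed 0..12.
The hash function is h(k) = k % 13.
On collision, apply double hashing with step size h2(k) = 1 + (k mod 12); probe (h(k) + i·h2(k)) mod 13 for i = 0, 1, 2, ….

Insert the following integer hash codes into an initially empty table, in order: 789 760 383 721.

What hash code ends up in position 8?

789 hashes to 9; slot 9 is free → place at 9.
760 hashes to 6; slot 6 is free → place at 6.
383 hashes to 6, h2=12; 6 taken → place at 5.
721 hashes to 6, h2=2; 6 taken → place at 8.
Table: [., ., ., ., ., 383, 760, ., 721, 789, ., ., .]

721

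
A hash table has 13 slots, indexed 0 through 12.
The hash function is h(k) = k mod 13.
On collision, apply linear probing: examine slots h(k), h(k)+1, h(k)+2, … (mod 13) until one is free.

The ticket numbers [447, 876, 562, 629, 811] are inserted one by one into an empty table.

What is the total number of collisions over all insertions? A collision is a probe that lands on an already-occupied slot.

447: h=5 => slot 5
876: h=5, probe 5,6 => slot 6
562: h=3 => slot 3
629: h=5, probe 5,6,7 => slot 7
811: h=5, probe 5,6,7,8 => slot 8
Table: [., ., ., 562, ., 447, 876, 629, 811, ., ., ., .]

6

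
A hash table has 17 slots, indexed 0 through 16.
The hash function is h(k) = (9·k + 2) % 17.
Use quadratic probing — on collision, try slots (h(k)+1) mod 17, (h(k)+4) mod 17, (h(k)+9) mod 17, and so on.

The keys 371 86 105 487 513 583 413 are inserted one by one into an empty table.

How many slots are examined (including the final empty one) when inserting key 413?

Insert 371: h=9, slot 9 empty → index 9.
Insert 86: h=11, slot 11 empty → index 11.
Insert 105: h=12, slot 12 empty → index 12.
Insert 487: h=16, slot 16 empty → index 16.
Insert 513: h=12, slot 12 occupied → index 13.
Insert 583: h=13, slot 13 occupied → index 14.
Insert 413: h=13, slots 13,14 occupied → index 0.
Table: [413, ∅, ∅, ∅, ∅, ∅, ∅, ∅, ∅, 371, ∅, 86, 105, 513, 583, ∅, 487]

3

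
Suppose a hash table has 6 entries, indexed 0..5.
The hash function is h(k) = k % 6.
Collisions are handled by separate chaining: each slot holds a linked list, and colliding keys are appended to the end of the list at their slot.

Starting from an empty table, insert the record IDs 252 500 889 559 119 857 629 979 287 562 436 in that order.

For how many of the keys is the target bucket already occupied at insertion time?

6

Insert 252: h=0, bucket 0 empty -> new chain.
Insert 500: h=2, bucket 2 empty -> new chain.
Insert 889: h=1, bucket 1 empty -> new chain.
Insert 559: h=1, bucket 1 nonempty -> append to chain.
Insert 119: h=5, bucket 5 empty -> new chain.
Insert 857: h=5, bucket 5 nonempty -> append to chain.
Insert 629: h=5, bucket 5 nonempty -> append to chain.
Insert 979: h=1, bucket 1 nonempty -> append to chain.
Insert 287: h=5, bucket 5 nonempty -> append to chain.
Insert 562: h=4, bucket 4 empty -> new chain.
Insert 436: h=4, bucket 4 nonempty -> append to chain.
Final buckets:
0: 252
1: 889 -> 559 -> 979
2: 500
3: ∅
4: 562 -> 436
5: 119 -> 857 -> 629 -> 287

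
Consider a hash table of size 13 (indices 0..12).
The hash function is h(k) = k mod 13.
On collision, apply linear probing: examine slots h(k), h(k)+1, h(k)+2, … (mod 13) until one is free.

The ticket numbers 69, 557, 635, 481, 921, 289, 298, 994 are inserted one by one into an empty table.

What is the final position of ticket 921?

1

69: h=4 -> slot 4
557: h=11 -> slot 11
635: h=11, probe 11,12 -> slot 12
481: h=0 -> slot 0
921: h=11, probe 11,12,0,1 -> slot 1
289: h=3 -> slot 3
298: h=12, probe 12,0,1,2 -> slot 2
994: h=6 -> slot 6
Table: [481, 921, 298, 289, 69, —, 994, —, —, —, —, 557, 635]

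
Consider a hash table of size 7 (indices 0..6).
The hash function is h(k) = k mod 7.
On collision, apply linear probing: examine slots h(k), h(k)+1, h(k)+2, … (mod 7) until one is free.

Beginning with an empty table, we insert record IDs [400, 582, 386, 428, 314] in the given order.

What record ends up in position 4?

428

400: h=1 → slot 1
582: h=1, probe 1,2 → slot 2
386: h=1, probe 1,2,3 → slot 3
428: h=1, probe 1,2,3,4 → slot 4
314: h=6 → slot 6
Table: [-, 400, 582, 386, 428, -, 314]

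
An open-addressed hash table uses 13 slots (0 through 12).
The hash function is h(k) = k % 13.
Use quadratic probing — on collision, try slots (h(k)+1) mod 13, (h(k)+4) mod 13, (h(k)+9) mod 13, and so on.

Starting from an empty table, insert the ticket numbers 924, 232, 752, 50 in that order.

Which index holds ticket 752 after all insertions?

12

924 hashes to 1; slot 1 is free → place at 1.
232 hashes to 11; slot 11 is free → place at 11.
752 hashes to 11; 11 taken → place at 12.
50 hashes to 11; 11,12 taken → place at 2.
Table: [., 924, 50, ., ., ., ., ., ., ., ., 232, 752]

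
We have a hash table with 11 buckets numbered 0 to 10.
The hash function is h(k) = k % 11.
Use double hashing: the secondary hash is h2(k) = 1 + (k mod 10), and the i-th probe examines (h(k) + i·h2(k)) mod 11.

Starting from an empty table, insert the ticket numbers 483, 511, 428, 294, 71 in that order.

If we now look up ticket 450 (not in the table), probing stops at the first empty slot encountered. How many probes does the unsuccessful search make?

483: h=10 -> slot 10
511: h=5 -> slot 5
428: h=10, h2=9, probe 10,8 -> slot 8
294: h=8, h2=5, probe 8,2 -> slot 2
71: h=5, h2=2, probe 5,7 -> slot 7
Table: [_, _, 294, _, _, 511, _, 71, 428, _, 483]
Lookup 450: h=10, h2=1, probe 10,0 → slot 0 empty, not found.

2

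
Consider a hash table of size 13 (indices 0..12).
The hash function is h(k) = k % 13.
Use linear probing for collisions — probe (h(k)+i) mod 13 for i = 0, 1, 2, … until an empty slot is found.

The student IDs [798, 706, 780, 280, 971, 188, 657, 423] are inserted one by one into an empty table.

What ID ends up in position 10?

Insert 798: h=5, slot 5 empty => index 5.
Insert 706: h=4, slot 4 empty => index 4.
Insert 780: h=0, slot 0 empty => index 0.
Insert 280: h=7, slot 7 empty => index 7.
Insert 971: h=9, slot 9 empty => index 9.
Insert 188: h=6, slot 6 empty => index 6.
Insert 657: h=7, slot 7 occupied => index 8.
Insert 423: h=7, slots 7,8,9 occupied => index 10.
Table: [780, ., ., ., 706, 798, 188, 280, 657, 971, 423, ., .]

423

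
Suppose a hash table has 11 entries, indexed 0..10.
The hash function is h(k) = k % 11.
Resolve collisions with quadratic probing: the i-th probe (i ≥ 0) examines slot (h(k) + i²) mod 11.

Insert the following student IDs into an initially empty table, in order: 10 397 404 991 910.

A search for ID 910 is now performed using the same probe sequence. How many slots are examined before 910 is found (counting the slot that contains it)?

2

Insert 10: h=10, slot 10 empty -> index 10.
Insert 397: h=1, slot 1 empty -> index 1.
Insert 404: h=8, slot 8 empty -> index 8.
Insert 991: h=1, slot 1 occupied -> index 2.
Insert 910: h=8, slot 8 occupied -> index 9.
Table: [—, 397, 991, —, —, —, —, —, 404, 910, 10]
Lookup 910: h=8, probe 8,9 → found at 9.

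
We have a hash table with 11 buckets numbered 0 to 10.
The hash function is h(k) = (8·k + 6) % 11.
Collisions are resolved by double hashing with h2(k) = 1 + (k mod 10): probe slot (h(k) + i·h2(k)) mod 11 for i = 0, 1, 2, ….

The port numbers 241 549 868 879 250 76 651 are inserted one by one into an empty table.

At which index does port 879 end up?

6

241 hashes to 9; slot 9 is free → place at 9.
549 hashes to 9, h2=10; 9 taken → place at 8.
868 hashes to 9, h2=9; 9 taken → place at 7.
879 hashes to 9, h2=10; 9,8,7 taken → place at 6.
250 hashes to 4; slot 4 is free → place at 4.
76 hashes to 9, h2=7; 9 taken → place at 5.
651 hashes to 0; slot 0 is free → place at 0.
Table: [651, —, —, —, 250, 76, 879, 868, 549, 241, —]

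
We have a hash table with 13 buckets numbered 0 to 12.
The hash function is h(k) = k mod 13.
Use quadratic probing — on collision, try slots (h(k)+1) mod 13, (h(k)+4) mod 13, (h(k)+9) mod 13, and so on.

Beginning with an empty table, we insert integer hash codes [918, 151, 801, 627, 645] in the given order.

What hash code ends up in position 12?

918: h=8 -> slot 8
151: h=8, probe 8,9 -> slot 9
801: h=8, probe 8,9,12 -> slot 12
627: h=3 -> slot 3
645: h=8, probe 8,9,12,4 -> slot 4
Table: [_, _, _, 627, 645, _, _, _, 918, 151, _, _, 801]

801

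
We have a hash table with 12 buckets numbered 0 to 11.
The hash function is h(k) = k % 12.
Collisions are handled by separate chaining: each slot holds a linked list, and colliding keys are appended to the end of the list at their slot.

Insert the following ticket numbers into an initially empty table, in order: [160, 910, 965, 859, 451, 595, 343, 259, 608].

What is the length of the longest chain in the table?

5

160 → bucket 4
910 → bucket 10
965 → bucket 5
859 → bucket 7
451 → bucket 7 (collision)
595 → bucket 7 (collision)
343 → bucket 7 (collision)
259 → bucket 7 (collision)
608 → bucket 8
Final buckets:
0: .
1: .
2: .
3: .
4: 160
5: 965
6: .
7: 859 -> 451 -> 595 -> 343 -> 259
8: 608
9: .
10: 910
11: .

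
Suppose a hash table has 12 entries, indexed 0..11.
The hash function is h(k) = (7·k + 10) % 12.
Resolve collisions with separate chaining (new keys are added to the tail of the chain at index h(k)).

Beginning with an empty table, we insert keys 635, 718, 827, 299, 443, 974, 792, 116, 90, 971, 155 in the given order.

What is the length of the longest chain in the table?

6

Insert 635: h=3, bucket 3 empty → new chain.
Insert 718: h=8, bucket 8 empty → new chain.
Insert 827: h=3, bucket 3 nonempty → append to chain.
Insert 299: h=3, bucket 3 nonempty → append to chain.
Insert 443: h=3, bucket 3 nonempty → append to chain.
Insert 974: h=0, bucket 0 empty → new chain.
Insert 792: h=10, bucket 10 empty → new chain.
Insert 116: h=6, bucket 6 empty → new chain.
Insert 90: h=4, bucket 4 empty → new chain.
Insert 971: h=3, bucket 3 nonempty → append to chain.
Insert 155: h=3, bucket 3 nonempty → append to chain.
Final buckets:
0: 974
1: -
2: -
3: 635 -> 827 -> 299 -> 443 -> 971 -> 155
4: 90
5: -
6: 116
7: -
8: 718
9: -
10: 792
11: -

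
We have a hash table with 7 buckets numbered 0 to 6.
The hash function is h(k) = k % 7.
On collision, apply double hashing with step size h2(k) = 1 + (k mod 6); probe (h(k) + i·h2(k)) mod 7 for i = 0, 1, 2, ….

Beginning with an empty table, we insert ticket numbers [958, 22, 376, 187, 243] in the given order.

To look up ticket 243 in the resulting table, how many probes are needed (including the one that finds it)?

958 hashes to 6; slot 6 is free -> place at 6.
22 hashes to 1; slot 1 is free -> place at 1.
376 hashes to 5; slot 5 is free -> place at 5.
187 hashes to 5, h2=2; 5 taken -> place at 0.
243 hashes to 5, h2=4; 5 taken -> place at 2.
Table: [187, 22, 243, ∅, ∅, 376, 958]
Lookup 243: h=5, h2=4, probe 5,2 → found at 2.

2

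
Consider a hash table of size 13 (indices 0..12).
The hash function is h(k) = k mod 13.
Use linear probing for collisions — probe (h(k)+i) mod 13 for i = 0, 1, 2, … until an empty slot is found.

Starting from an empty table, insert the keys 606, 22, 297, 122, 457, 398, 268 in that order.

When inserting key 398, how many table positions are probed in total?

3

606: h=8 → slot 8
22: h=9 → slot 9
297: h=11 → slot 11
122: h=5 → slot 5
457: h=2 → slot 2
398: h=8, probe 8,9,10 → slot 10
268: h=8, probe 8,9,10,11,12 → slot 12
Table: [., ., 457, ., ., 122, ., ., 606, 22, 398, 297, 268]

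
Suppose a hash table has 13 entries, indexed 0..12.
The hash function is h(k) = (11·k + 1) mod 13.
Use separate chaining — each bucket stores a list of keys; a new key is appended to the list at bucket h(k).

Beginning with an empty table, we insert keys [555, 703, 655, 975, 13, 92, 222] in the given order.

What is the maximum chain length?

555 → bucket 9
703 → bucket 12
655 → bucket 4
975 → bucket 1
13 → bucket 1 (collision)
92 → bucket 12 (collision)
222 → bucket 12 (collision)
Final buckets:
0: ∅
1: 975 -> 13
2: ∅
3: ∅
4: 655
5: ∅
6: ∅
7: ∅
8: ∅
9: 555
10: ∅
11: ∅
12: 703 -> 92 -> 222

3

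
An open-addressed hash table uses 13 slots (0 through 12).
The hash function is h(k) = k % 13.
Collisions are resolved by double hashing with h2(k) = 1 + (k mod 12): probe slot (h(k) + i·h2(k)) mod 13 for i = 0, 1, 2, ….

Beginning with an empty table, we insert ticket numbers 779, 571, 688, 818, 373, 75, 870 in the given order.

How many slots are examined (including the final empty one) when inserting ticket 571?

2

779 hashes to 12; slot 12 is free → place at 12.
571 hashes to 12, h2=8; 12 taken → place at 7.
688 hashes to 12, h2=5; 12 taken → place at 4.
818 hashes to 12, h2=3; 12 taken → place at 2.
373 hashes to 9; slot 9 is free → place at 9.
75 hashes to 10; slot 10 is free → place at 10.
870 hashes to 12, h2=7; 12 taken → place at 6.
Table: [—, —, 818, —, 688, —, 870, 571, —, 373, 75, —, 779]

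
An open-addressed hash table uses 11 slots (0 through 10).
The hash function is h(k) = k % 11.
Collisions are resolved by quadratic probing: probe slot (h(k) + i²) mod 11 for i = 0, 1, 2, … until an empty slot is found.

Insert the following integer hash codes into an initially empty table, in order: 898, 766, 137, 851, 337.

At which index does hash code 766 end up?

8

898 hashes to 7; slot 7 is free -> place at 7.
766 hashes to 7; 7 taken -> place at 8.
137 hashes to 5; slot 5 is free -> place at 5.
851 hashes to 4; slot 4 is free -> place at 4.
337 hashes to 7; 7,8 taken -> place at 0.
Table: [337, —, —, —, 851, 137, —, 898, 766, —, —]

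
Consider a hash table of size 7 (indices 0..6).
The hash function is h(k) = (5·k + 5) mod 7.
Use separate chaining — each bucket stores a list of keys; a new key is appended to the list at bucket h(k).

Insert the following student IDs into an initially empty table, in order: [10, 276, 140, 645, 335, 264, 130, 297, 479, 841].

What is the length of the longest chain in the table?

Insert 10: h=6, bucket 6 empty → new chain.
Insert 276: h=6, bucket 6 nonempty → append to chain.
Insert 140: h=5, bucket 5 empty → new chain.
Insert 645: h=3, bucket 3 empty → new chain.
Insert 335: h=0, bucket 0 empty → new chain.
Insert 264: h=2, bucket 2 empty → new chain.
Insert 130: h=4, bucket 4 empty → new chain.
Insert 297: h=6, bucket 6 nonempty → append to chain.
Insert 479: h=6, bucket 6 nonempty → append to chain.
Insert 841: h=3, bucket 3 nonempty → append to chain.
Final buckets:
0: 335
1: —
2: 264
3: 645 -> 841
4: 130
5: 140
6: 10 -> 276 -> 297 -> 479

4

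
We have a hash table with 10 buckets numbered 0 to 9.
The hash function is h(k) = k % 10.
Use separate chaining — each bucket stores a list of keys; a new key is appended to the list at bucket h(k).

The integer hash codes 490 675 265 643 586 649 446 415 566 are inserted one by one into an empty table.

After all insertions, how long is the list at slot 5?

3

Insert 490: h=0, bucket 0 empty -> new chain.
Insert 675: h=5, bucket 5 empty -> new chain.
Insert 265: h=5, bucket 5 nonempty -> append to chain.
Insert 643: h=3, bucket 3 empty -> new chain.
Insert 586: h=6, bucket 6 empty -> new chain.
Insert 649: h=9, bucket 9 empty -> new chain.
Insert 446: h=6, bucket 6 nonempty -> append to chain.
Insert 415: h=5, bucket 5 nonempty -> append to chain.
Insert 566: h=6, bucket 6 nonempty -> append to chain.
Final buckets:
0: 490
1: -
2: -
3: 643
4: -
5: 675 -> 265 -> 415
6: 586 -> 446 -> 566
7: -
8: -
9: 649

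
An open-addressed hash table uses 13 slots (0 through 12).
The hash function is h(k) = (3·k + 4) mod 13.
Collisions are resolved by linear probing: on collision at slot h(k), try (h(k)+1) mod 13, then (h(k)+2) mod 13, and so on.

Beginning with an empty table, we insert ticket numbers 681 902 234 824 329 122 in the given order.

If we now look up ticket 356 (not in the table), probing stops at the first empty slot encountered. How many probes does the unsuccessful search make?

5

Insert 681: h=6, slot 6 empty -> index 6.
Insert 902: h=6, slot 6 occupied -> index 7.
Insert 234: h=4, slot 4 empty -> index 4.
Insert 824: h=6, slots 6,7 occupied -> index 8.
Insert 329: h=3, slot 3 empty -> index 3.
Insert 122: h=6, slots 6,7,8 occupied -> index 9.
Table: [—, —, —, 329, 234, —, 681, 902, 824, 122, —, —, —]
Lookup 356: h=6, probe 6,7,8,9,10 → slot 10 empty, not found.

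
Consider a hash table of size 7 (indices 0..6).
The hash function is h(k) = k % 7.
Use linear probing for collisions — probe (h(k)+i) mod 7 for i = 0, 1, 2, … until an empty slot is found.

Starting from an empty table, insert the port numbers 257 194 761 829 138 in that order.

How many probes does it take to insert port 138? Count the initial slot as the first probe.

Insert 257: h=5, slot 5 empty => index 5.
Insert 194: h=5, slot 5 occupied => index 6.
Insert 761: h=5, slots 5,6 occupied => index 0.
Insert 829: h=3, slot 3 empty => index 3.
Insert 138: h=5, slots 5,6,0 occupied => index 1.
Table: [761, 138, -, 829, -, 257, 194]

4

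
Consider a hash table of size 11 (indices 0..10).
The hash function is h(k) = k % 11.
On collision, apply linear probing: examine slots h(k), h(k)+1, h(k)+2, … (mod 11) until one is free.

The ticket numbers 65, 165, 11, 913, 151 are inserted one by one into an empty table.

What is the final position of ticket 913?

65: h=10 => slot 10
165: h=0 => slot 0
11: h=0, probe 0,1 => slot 1
913: h=0, probe 0,1,2 => slot 2
151: h=8 => slot 8
Table: [165, 11, 913, —, —, —, —, —, 151, —, 65]

2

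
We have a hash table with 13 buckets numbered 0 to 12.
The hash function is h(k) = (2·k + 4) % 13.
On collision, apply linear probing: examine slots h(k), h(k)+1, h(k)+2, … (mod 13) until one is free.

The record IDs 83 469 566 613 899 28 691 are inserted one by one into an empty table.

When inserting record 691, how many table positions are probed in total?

83 hashes to 1; slot 1 is free -> place at 1.
469 hashes to 6; slot 6 is free -> place at 6.
566 hashes to 5; slot 5 is free -> place at 5.
613 hashes to 8; slot 8 is free -> place at 8.
899 hashes to 8; 8 taken -> place at 9.
28 hashes to 8; 8,9 taken -> place at 10.
691 hashes to 8; 8,9,10 taken -> place at 11.
Table: [-, 83, -, -, -, 566, 469, -, 613, 899, 28, 691, -]

4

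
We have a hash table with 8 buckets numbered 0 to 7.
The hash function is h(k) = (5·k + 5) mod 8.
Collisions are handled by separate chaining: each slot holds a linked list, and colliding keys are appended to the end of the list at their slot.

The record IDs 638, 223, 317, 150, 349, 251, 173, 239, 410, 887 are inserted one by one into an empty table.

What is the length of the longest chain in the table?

3

Insert 638: h=3, bucket 3 empty → new chain.
Insert 223: h=0, bucket 0 empty → new chain.
Insert 317: h=6, bucket 6 empty → new chain.
Insert 150: h=3, bucket 3 nonempty → append to chain.
Insert 349: h=6, bucket 6 nonempty → append to chain.
Insert 251: h=4, bucket 4 empty → new chain.
Insert 173: h=6, bucket 6 nonempty → append to chain.
Insert 239: h=0, bucket 0 nonempty → append to chain.
Insert 410: h=7, bucket 7 empty → new chain.
Insert 887: h=0, bucket 0 nonempty → append to chain.
Final buckets:
0: 223 -> 239 -> 887
1: _
2: _
3: 638 -> 150
4: 251
5: _
6: 317 -> 349 -> 173
7: 410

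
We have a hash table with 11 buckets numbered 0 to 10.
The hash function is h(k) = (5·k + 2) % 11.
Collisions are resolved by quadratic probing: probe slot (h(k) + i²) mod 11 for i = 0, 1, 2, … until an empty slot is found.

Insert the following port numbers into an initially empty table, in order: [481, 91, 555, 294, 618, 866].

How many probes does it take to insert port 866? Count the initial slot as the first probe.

3

481 hashes to 9; slot 9 is free -> place at 9.
91 hashes to 6; slot 6 is free -> place at 6.
555 hashes to 5; slot 5 is free -> place at 5.
294 hashes to 9; 9 taken -> place at 10.
618 hashes to 1; slot 1 is free -> place at 1.
866 hashes to 9; 9,10 taken -> place at 2.
Table: [., 618, 866, ., ., 555, 91, ., ., 481, 294]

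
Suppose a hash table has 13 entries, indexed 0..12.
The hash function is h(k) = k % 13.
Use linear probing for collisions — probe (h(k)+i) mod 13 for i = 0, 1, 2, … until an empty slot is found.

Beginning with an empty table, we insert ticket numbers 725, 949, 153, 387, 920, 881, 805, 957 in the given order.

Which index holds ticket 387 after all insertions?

725: h=10 => slot 10
949: h=0 => slot 0
153: h=10, probe 10,11 => slot 11
387: h=10, probe 10,11,12 => slot 12
920: h=10, probe 10,11,12,0,1 => slot 1
881: h=10, probe 10,11,12,0,1,2 => slot 2
805: h=12, probe 12,0,1,2,3 => slot 3
957: h=8 => slot 8
Table: [949, 920, 881, 805, ∅, ∅, ∅, ∅, 957, ∅, 725, 153, 387]

12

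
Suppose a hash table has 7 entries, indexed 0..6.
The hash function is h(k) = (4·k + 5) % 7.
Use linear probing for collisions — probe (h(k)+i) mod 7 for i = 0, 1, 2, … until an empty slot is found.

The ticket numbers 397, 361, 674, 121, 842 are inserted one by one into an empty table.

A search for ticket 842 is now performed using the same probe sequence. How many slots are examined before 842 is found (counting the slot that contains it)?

4

397: h=4 -> slot 4
361: h=0 -> slot 0
674: h=6 -> slot 6
121: h=6, probe 6,0,1 -> slot 1
842: h=6, probe 6,0,1,2 -> slot 2
Table: [361, 121, 842, ∅, 397, ∅, 674]
Lookup 842: h=6, probe 6,0,1,2 → found at 2.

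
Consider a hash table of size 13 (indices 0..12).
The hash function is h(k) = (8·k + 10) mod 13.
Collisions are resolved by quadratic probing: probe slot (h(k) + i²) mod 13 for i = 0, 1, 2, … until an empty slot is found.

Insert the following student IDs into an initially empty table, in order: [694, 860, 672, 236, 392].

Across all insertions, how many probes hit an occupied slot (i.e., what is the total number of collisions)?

694 hashes to 11; slot 11 is free => place at 11.
860 hashes to 0; slot 0 is free => place at 0.
672 hashes to 4; slot 4 is free => place at 4.
236 hashes to 0; 0 taken => place at 1.
392 hashes to 0; 0,1,4 taken => place at 9.
Table: [860, 236, —, —, 672, —, —, —, —, 392, —, 694, —]

4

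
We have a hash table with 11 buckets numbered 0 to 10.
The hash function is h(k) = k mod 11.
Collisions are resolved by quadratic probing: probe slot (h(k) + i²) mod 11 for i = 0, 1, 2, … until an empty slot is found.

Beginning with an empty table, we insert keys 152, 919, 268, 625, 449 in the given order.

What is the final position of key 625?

10

152 hashes to 9; slot 9 is free -> place at 9.
919 hashes to 6; slot 6 is free -> place at 6.
268 hashes to 4; slot 4 is free -> place at 4.
625 hashes to 9; 9 taken -> place at 10.
449 hashes to 9; 9,10 taken -> place at 2.
Table: [-, -, 449, -, 268, -, 919, -, -, 152, 625]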